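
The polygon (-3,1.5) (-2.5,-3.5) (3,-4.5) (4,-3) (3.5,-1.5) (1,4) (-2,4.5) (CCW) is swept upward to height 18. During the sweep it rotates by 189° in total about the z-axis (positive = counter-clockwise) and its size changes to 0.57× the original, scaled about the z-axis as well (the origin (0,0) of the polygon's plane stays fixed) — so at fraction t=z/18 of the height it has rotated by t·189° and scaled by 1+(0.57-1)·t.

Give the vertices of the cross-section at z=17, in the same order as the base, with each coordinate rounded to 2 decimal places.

Cross-section at z=17: (1.76,-0.94) (1.54,2.04) (-1.71,2.72) (-2.33,1.84) (-2.05,0.94) (-0.66,-2.36) (1.12,-2.70)

t = z/height = 17/18 = 0.944444
s = 1 + (scale-1)·z/height = 1 + (0.57-1)·17/18 = 0.593889
θ = twist·z/height = 189°·17/18 = 178.5000° = 3.115413 rad
cos θ = -0.999657, sin θ = 0.026177 (intermediates below are computed at full precision and shown rounded to 5 d.p.)
v1: (-3,1.5) → rotate → (2.95971,-1.57802) → ×s → (1.75774,-0.93717) → (1.76,-0.94)
v2: (-2.5,-3.5) → rotate → (2.59076,3.43336) → ×s → (1.53863,2.03903) → (1.54,2.04)
v3: (3,-4.5) → rotate → (-2.88118,4.57699) → ×s → (-1.71110,2.71822) → (-1.71,2.72)
v4: (4,-3) → rotate → (-3.92010,3.10368) → ×s → (-2.32810,1.84324) → (-2.33,1.84)
v5: (3.5,-1.5) → rotate → (-3.45954,1.59111) → ×s → (-2.05458,0.94494) → (-2.05,0.94)
v6: (1,4) → rotate → (-1.10437,-3.97245) → ×s → (-0.65587,-2.35920) → (-0.66,-2.36)
v7: (-2,4.5) → rotate → (1.88152,-4.55081) → ×s → (1.11741,-2.70268) → (1.12,-2.70)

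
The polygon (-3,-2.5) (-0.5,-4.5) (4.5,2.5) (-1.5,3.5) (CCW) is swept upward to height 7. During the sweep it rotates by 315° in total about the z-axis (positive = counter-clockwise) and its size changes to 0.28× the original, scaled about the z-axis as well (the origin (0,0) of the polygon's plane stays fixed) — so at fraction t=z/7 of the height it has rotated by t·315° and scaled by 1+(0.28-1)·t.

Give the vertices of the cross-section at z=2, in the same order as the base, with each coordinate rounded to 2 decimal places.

t = z/height = 2/7 = 0.285714
s = 1 + (scale-1)·z/height = 1 + (0.28-1)·2/7 = 0.794286
θ = twist·z/height = 315°·2/7 = 90.0000° = 1.570796 rad
cos θ = 0.000000, sin θ = 1.000000 (intermediates below are computed at full precision and shown rounded to 5 d.p.)
v1: (-3,-2.5) → rotate → (2.50000,-3.00000) → ×s → (1.98571,-2.38286) → (1.99,-2.38)
v2: (-0.5,-4.5) → rotate → (4.50000,-0.50000) → ×s → (3.57429,-0.39714) → (3.57,-0.40)
v3: (4.5,2.5) → rotate → (-2.50000,4.50000) → ×s → (-1.98571,3.57429) → (-1.99,3.57)
v4: (-1.5,3.5) → rotate → (-3.50000,-1.50000) → ×s → (-2.78000,-1.19143) → (-2.78,-1.19)

Cross-section at z=2: (1.99,-2.38) (3.57,-0.40) (-1.99,3.57) (-2.78,-1.19)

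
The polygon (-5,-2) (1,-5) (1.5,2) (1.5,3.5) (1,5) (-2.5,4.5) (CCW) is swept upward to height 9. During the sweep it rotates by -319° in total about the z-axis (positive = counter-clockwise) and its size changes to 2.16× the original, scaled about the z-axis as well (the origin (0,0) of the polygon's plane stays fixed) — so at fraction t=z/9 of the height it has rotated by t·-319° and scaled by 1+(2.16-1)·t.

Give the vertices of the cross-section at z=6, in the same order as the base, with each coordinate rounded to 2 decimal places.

t = z/height = 6/9 = 0.666667
s = 1 + (scale-1)·z/height = 1 + (2.16-1)·6/9 = 1.773333
θ = twist·z/height = -319°·6/9 = -212.6667° = -3.711734 rad
cos θ = -0.841825, sin θ = 0.539751 (intermediates below are computed at full precision and shown rounded to 5 d.p.)
v1: (-5,-2) → rotate → (5.28863,-1.01510) → ×s → (9.37850,-1.80012) → (9.38,-1.80)
v2: (1,-5) → rotate → (1.85693,4.74888) → ×s → (3.29295,8.42134) → (3.29,8.42)
v3: (1.5,2) → rotate → (-2.34224,-0.87402) → ×s → (-4.15357,-1.54994) → (-4.15,-1.55)
v4: (1.5,3.5) → rotate → (-3.15186,-2.13676) → ×s → (-5.58931,-3.78919) → (-5.59,-3.79)
v5: (1,5) → rotate → (-3.54058,-3.66937) → ×s → (-6.27863,-6.50702) → (-6.28,-6.51)
v6: (-2.5,4.5) → rotate → (-0.32432,-5.13759) → ×s → (-0.57512,-9.11066) → (-0.58,-9.11)

Cross-section at z=6: (9.38,-1.80) (3.29,8.42) (-4.15,-1.55) (-5.59,-3.79) (-6.28,-6.51) (-0.58,-9.11)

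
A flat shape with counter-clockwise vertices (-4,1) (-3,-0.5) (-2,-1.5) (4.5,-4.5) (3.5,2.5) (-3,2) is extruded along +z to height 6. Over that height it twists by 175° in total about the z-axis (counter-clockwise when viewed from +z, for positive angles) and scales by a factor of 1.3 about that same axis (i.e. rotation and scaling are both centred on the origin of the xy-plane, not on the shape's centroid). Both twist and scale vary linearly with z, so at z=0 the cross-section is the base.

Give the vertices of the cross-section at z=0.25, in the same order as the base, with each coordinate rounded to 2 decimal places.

t = z/height = 0.25/6 = 0.0416667
s = 1 + (scale-1)·z/height = 1 + (1.3-1)·0.25/6 = 1.012500
θ = twist·z/height = 175°·0.25/6 = 7.2917° = 0.127264 rad
cos θ = 0.991913, sin θ = 0.126920 (intermediates below are computed at full precision and shown rounded to 5 d.p.)
v1: (-4,1) → rotate → (-4.09457,0.48423) → ×s → (-4.14575,0.49028) → (-4.15,0.49)
v2: (-3,-0.5) → rotate → (-2.91228,-0.87672) → ×s → (-2.94868,-0.88768) → (-2.95,-0.89)
v3: (-2,-1.5) → rotate → (-1.79345,-1.74171) → ×s → (-1.81586,-1.76348) → (-1.82,-1.76)
v4: (4.5,-4.5) → rotate → (5.03475,-3.89247) → ×s → (5.09768,-3.94112) → (5.10,-3.94)
v5: (3.5,2.5) → rotate → (3.15439,2.92400) → ×s → (3.19382,2.96055) → (3.19,2.96)
v6: (-3,2) → rotate → (-3.22958,1.60306) → ×s → (-3.26995,1.62310) → (-3.27,1.62)

Cross-section at z=0.25: (-4.15,0.49) (-2.95,-0.89) (-1.82,-1.76) (5.10,-3.94) (3.19,2.96) (-3.27,1.62)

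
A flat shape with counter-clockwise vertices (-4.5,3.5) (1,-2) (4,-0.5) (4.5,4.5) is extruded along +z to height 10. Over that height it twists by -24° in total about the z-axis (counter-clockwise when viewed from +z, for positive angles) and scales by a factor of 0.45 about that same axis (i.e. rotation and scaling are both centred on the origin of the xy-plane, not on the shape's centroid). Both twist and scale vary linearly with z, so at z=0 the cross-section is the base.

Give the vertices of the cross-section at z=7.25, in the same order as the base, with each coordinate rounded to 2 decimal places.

t = z/height = 7.25/10 = 0.725
s = 1 + (scale-1)·z/height = 1 + (0.45-1)·7.25/10 = 0.601250
θ = twist·z/height = -24°·7.25/10 = -17.4000° = -0.303687 rad
cos θ = 0.954240, sin θ = -0.299041 (intermediates below are computed at full precision and shown rounded to 5 d.p.)
v1: (-4.5,3.5) → rotate → (-3.24744,4.68552) → ×s → (-1.95252,2.81717) → (-1.95,2.82)
v2: (1,-2) → rotate → (0.35616,-2.20752) → ×s → (0.21414,-1.32727) → (0.21,-1.33)
v3: (4,-0.5) → rotate → (3.66744,-1.67328) → ×s → (2.20505,-1.00606) → (2.21,-1.01)
v4: (4.5,4.5) → rotate → (5.63977,2.94840) → ×s → (3.39091,1.77272) → (3.39,1.77)

Cross-section at z=7.25: (-1.95,2.82) (0.21,-1.33) (2.21,-1.01) (3.39,1.77)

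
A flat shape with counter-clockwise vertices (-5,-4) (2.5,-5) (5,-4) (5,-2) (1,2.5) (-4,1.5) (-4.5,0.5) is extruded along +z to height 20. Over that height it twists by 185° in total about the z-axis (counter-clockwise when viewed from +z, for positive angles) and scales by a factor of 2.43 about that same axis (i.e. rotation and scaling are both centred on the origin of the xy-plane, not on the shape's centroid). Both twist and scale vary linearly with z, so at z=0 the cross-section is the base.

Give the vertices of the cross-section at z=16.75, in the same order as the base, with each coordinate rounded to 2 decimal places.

t = z/height = 16.75/20 = 0.8375
s = 1 + (scale-1)·z/height = 1 + (2.43-1)·16.75/20 = 2.197625
θ = twist·z/height = 185°·16.75/20 = 154.9375° = 2.704170 rad
cos θ = -0.905846, sin θ = 0.423607 (intermediates below are computed at full precision and shown rounded to 5 d.p.)
v1: (-5,-4) → rotate → (6.22366,1.50535) → ×s → (13.67727,3.30820) → (13.68,3.31)
v2: (2.5,-5) → rotate → (-0.14658,5.58825) → ×s → (-0.32213,12.28087) → (-0.32,12.28)
v3: (5,-4) → rotate → (-2.83480,5.74142) → ×s → (-6.22984,12.61748) → (-6.23,12.62)
v4: (5,-2) → rotate → (-3.68202,3.92973) → ×s → (-8.09169,8.63606) → (-8.09,8.64)
v5: (1,2.5) → rotate → (-1.96486,-1.84101) → ×s → (-4.31803,-4.04585) → (-4.32,-4.05)
v6: (-4,1.5) → rotate → (2.98798,-3.05320) → ×s → (6.56645,-6.70978) → (6.57,-6.71)
v7: (-4.5,0.5) → rotate → (3.86450,-2.35915) → ×s → (8.49273,-5.18453) → (8.49,-5.18)

Cross-section at z=16.75: (13.68,3.31) (-0.32,12.28) (-6.23,12.62) (-8.09,8.64) (-4.32,-4.05) (6.57,-6.71) (8.49,-5.18)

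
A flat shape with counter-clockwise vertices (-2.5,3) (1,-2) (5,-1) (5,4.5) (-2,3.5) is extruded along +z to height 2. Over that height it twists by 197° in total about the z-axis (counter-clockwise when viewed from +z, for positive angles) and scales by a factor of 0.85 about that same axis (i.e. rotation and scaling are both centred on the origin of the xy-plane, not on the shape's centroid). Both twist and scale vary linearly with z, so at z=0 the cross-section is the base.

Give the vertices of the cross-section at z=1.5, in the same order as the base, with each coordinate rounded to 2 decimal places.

t = z/height = 1.5/2 = 0.75
s = 1 + (scale-1)·z/height = 1 + (0.85-1)·1.5/2 = 0.887500
θ = twist·z/height = 197°·1.5/2 = 147.7500° = 2.578724 rad
cos θ = -0.845728, sin θ = 0.533615 (intermediates below are computed at full precision and shown rounded to 5 d.p.)
v1: (-2.5,3) → rotate → (0.51348,-3.87122) → ×s → (0.45571,-3.43571) → (0.46,-3.44)
v2: (1,-2) → rotate → (0.22150,2.22507) → ×s → (0.19658,1.97475) → (0.20,1.97)
v3: (5,-1) → rotate → (-3.69502,3.51380) → ×s → (-3.27933,3.11850) → (-3.28,3.12)
v4: (5,4.5) → rotate → (-6.62990,-1.13770) → ×s → (-5.88404,-1.00971) → (-5.88,-1.01)
v5: (-2,3.5) → rotate → (-0.17620,-4.02728) → ×s → (-0.15637,-3.57421) → (-0.16,-3.57)

Cross-section at z=1.5: (0.46,-3.44) (0.20,1.97) (-3.28,3.12) (-5.88,-1.01) (-0.16,-3.57)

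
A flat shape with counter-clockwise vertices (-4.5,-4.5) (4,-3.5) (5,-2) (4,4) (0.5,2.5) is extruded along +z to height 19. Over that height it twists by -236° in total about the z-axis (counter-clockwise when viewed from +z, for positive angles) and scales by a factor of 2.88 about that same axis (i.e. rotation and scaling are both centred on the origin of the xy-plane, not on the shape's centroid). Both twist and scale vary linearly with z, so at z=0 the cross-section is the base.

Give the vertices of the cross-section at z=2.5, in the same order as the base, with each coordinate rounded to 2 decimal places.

Cross-section at z=2.5: (-7.70,-1.91) (2.02,-6.31) (4.06,-5.35) (6.85,1.70) (2.14,2.35)

t = z/height = 2.5/19 = 0.131579
s = 1 + (scale-1)·z/height = 1 + (2.88-1)·2.5/19 = 1.247368
θ = twist·z/height = -236°·2.5/19 = -31.0526° = -0.541971 rad
cos θ = 0.856694, sin θ = -0.515825 (intermediates below are computed at full precision and shown rounded to 5 d.p.)
v1: (-4.5,-4.5) → rotate → (-6.17634,-1.53391) → ×s → (-7.70417,-1.91335) → (-7.70,-1.91)
v2: (4,-3.5) → rotate → (1.62139,-5.06173) → ×s → (2.02247,-6.31384) → (2.02,-6.31)
v3: (5,-2) → rotate → (3.25182,-4.29251) → ×s → (4.05622,-5.35435) → (4.06,-5.35)
v4: (4,4) → rotate → (5.49008,1.36347) → ×s → (6.84815,1.70075) → (6.85,1.70)
v5: (0.5,2.5) → rotate → (1.71791,1.88382) → ×s → (2.14287,2.34982) → (2.14,2.35)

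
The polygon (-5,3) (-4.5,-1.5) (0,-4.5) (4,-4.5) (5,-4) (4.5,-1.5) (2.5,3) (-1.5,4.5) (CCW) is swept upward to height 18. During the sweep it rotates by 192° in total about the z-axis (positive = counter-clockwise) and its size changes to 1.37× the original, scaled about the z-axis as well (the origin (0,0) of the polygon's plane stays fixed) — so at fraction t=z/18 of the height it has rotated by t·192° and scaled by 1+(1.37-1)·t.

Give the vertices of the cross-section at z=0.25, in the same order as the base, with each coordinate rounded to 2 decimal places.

Cross-section at z=0.25: (-5.16,2.78) (-4.45,-1.72) (0.21,-4.52) (4.23,-4.33) (5.21,-3.78) (4.59,-1.30) (2.37,3.13) (-1.72,4.45)

t = z/height = 0.25/18 = 0.0138889
s = 1 + (scale-1)·z/height = 1 + (1.37-1)·0.25/18 = 1.005139
θ = twist·z/height = 192°·0.25/18 = 2.6667° = 0.046542 rad
cos θ = 0.998917, sin θ = 0.046525 (intermediates below are computed at full precision and shown rounded to 5 d.p.)
v1: (-5,3) → rotate → (-5.13416,2.76412) → ×s → (-5.16055,2.77833) → (-5.16,2.78)
v2: (-4.5,-1.5) → rotate → (-4.42534,-1.70774) → ×s → (-4.44808,-1.71652) → (-4.45,-1.72)
v3: (0,-4.5) → rotate → (0.20936,-4.49513) → ×s → (0.21044,-4.51823) → (0.21,-4.52)
v4: (4,-4.5) → rotate → (4.20503,-4.30903) → ×s → (4.22664,-4.33117) → (4.23,-4.33)
v5: (5,-4) → rotate → (5.18069,-3.76304) → ×s → (5.20731,-3.78238) → (5.21,-3.78)
v6: (4.5,-1.5) → rotate → (4.56491,-1.28901) → ×s → (4.58837,-1.29564) → (4.59,-1.30)
v7: (2.5,3) → rotate → (2.35772,3.11306) → ×s → (2.36983,3.12906) → (2.37,3.13)
v8: (-1.5,4.5) → rotate → (-1.70774,4.42534) → ×s → (-1.71652,4.44808) → (-1.72,4.45)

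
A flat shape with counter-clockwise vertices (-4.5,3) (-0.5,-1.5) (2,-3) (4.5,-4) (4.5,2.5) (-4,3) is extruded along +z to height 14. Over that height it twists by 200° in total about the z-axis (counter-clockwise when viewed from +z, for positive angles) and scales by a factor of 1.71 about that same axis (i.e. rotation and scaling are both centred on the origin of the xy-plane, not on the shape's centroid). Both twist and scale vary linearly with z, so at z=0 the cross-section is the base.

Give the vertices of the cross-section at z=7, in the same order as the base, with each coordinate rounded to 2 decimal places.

t = z/height = 7/14 = 0.5
s = 1 + (scale-1)·z/height = 1 + (1.71-1)·7/14 = 1.355000
θ = twist·z/height = 200°·7/14 = 100.0000° = 1.745329 rad
cos θ = -0.173648, sin θ = 0.984808 (intermediates below are computed at full precision and shown rounded to 5 d.p.)
v1: (-4.5,3) → rotate → (-2.17301,-4.95258) → ×s → (-2.94442,-6.71075) → (-2.94,-6.71)
v2: (-0.5,-1.5) → rotate → (1.56404,-0.23193) → ×s → (2.11927,-0.31427) → (2.12,-0.31)
v3: (2,-3) → rotate → (2.60713,2.49056) → ×s → (3.53266,3.37471) → (3.53,3.37)
v4: (4.5,-4) → rotate → (3.15781,5.12623) → ×s → (4.27884,6.94604) → (4.28,6.95)
v5: (4.5,2.5) → rotate → (-3.24344,3.99751) → ×s → (-4.39486,5.41663) → (-4.39,5.42)
v6: (-4,3) → rotate → (-2.25983,-4.46018) → ×s → (-3.06207,-6.04354) → (-3.06,-6.04)

Cross-section at z=7: (-2.94,-6.71) (2.12,-0.31) (3.53,3.37) (4.28,6.95) (-4.39,5.42) (-3.06,-6.04)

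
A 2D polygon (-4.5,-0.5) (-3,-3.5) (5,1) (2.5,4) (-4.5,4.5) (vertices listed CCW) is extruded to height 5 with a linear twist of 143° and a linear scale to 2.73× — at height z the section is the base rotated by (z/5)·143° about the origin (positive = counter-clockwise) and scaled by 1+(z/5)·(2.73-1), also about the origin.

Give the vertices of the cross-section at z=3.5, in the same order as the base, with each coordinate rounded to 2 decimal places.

Cross-section at z=3.5: (2.83,-9.60) (8.78,-5.17) (-4.12,10.50) (-9.68,3.89) (-8.05,-11.54)

t = z/height = 3.5/5 = 0.7
s = 1 + (scale-1)·z/height = 1 + (2.73-1)·3.5/5 = 2.211000
θ = twist·z/height = 143°·3.5/5 = 100.1000° = 1.747075 rad
cos θ = -0.175367, sin θ = 0.984503 (intermediates below are computed at full precision and shown rounded to 5 d.p.)
v1: (-4.5,-0.5) → rotate → (1.28140,-4.34258) → ×s → (2.83318,-9.60145) → (2.83,-9.60)
v2: (-3,-3.5) → rotate → (3.97186,-2.33973) → ×s → (8.78179,-5.17313) → (8.78,-5.17)
v3: (5,1) → rotate → (-1.86134,4.74715) → ×s → (-4.11542,10.49595) → (-4.12,10.50)
v4: (2.5,4) → rotate → (-4.37643,1.75979) → ×s → (-9.67629,3.89090) → (-9.68,3.89)
v5: (-4.5,4.5) → rotate → (-3.64111,-5.21941) → ×s → (-8.05050,-11.54013) → (-8.05,-11.54)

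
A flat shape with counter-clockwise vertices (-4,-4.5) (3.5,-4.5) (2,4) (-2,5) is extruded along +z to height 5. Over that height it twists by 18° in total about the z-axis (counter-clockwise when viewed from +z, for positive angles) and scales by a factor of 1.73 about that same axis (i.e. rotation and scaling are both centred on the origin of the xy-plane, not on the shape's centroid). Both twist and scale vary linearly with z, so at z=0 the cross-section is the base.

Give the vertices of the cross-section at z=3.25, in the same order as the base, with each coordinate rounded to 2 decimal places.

t = z/height = 3.25/5 = 0.65
s = 1 + (scale-1)·z/height = 1 + (1.73-1)·3.25/5 = 1.474500
θ = twist·z/height = 18°·3.25/5 = 11.7000° = 0.204204 rad
cos θ = 0.979223, sin θ = 0.202787 (intermediates below are computed at full precision and shown rounded to 5 d.p.)
v1: (-4,-4.5) → rotate → (-3.00435,-5.21765) → ×s → (-4.42991,-7.69343) → (-4.43,-7.69)
v2: (3.5,-4.5) → rotate → (4.33982,-3.69675) → ×s → (6.39907,-5.45085) → (6.40,-5.45)
v3: (2,4) → rotate → (1.14730,4.32247) → ×s → (1.69169,6.37348) → (1.69,6.37)
v4: (-2,5) → rotate → (-2.97238,4.49054) → ×s → (-4.38278,6.62130) → (-4.38,6.62)

Cross-section at z=3.25: (-4.43,-7.69) (6.40,-5.45) (1.69,6.37) (-4.38,6.62)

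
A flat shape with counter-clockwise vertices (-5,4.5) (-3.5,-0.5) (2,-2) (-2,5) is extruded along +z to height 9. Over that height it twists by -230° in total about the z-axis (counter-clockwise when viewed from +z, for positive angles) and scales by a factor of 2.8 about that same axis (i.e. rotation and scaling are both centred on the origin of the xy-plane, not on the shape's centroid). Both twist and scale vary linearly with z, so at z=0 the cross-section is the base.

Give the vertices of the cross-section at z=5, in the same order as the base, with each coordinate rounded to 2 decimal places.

t = z/height = 5/9 = 0.555556
s = 1 + (scale-1)·z/height = 1 + (2.8-1)·5/9 = 2.000000
θ = twist·z/height = -230°·5/9 = -127.7778° = -2.230143 rad
cos θ = -0.612601, sin θ = -0.790393 (intermediates below are computed at full precision and shown rounded to 5 d.p.)
v1: (-5,4.5) → rotate → (6.61977,1.19526) → ×s → (13.23954,2.39052) → (13.24,2.39)
v2: (-3.5,-0.5) → rotate → (1.74891,3.07267) → ×s → (3.49781,6.14535) → (3.50,6.15)
v3: (2,-2) → rotate → (-2.80599,-0.35558) → ×s → (-5.61197,-0.71117) → (-5.61,-0.71)
v4: (-2,5) → rotate → (5.17716,-1.48222) → ×s → (10.35433,-2.96443) → (10.35,-2.96)

Cross-section at z=5: (13.24,2.39) (3.50,6.15) (-5.61,-0.71) (10.35,-2.96)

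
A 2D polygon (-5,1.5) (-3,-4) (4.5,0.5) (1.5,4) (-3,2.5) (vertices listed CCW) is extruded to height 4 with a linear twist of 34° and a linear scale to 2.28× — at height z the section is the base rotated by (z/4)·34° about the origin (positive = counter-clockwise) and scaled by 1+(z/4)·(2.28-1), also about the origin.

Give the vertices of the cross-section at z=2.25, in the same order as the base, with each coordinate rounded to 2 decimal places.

Cross-section at z=2.25: (-8.97,-0.38) (-2.62,-8.19) (7.03,3.35) (0.18,7.35) (-6.28,2.37)

t = z/height = 2.25/4 = 0.5625
s = 1 + (scale-1)·z/height = 1 + (2.28-1)·2.25/4 = 1.720000
θ = twist·z/height = 34°·2.25/4 = 19.1250° = 0.333794 rad
cos θ = 0.944806, sin θ = 0.327630 (intermediates below are computed at full precision and shown rounded to 5 d.p.)
v1: (-5,1.5) → rotate → (-5.21548,-0.22094) → ×s → (-8.97062,-0.38002) → (-8.97,-0.38)
v2: (-3,-4) → rotate → (-1.52390,-4.76211) → ×s → (-2.62110,-8.19084) → (-2.62,-8.19)
v3: (4.5,0.5) → rotate → (4.08781,1.94674) → ×s → (7.03104,3.34839) → (7.03,3.35)
v4: (1.5,4) → rotate → (0.10669,4.27067) → ×s → (0.18350,7.34555) → (0.18,7.35)
v5: (-3,2.5) → rotate → (-3.65349,1.37912) → ×s → (-6.28401,2.37209) → (-6.28,2.37)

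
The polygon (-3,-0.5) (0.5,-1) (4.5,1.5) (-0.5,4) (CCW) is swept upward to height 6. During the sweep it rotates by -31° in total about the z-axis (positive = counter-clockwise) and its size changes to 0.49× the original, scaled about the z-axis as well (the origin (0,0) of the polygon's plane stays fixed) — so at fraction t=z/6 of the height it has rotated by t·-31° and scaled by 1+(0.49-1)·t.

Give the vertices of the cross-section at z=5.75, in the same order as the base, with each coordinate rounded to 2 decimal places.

Cross-section at z=5.75: (-1.46,0.54) (-0.03,-0.57) (2.38,-0.47) (0.79,1.90)

t = z/height = 5.75/6 = 0.958333
s = 1 + (scale-1)·z/height = 1 + (0.49-1)·5.75/6 = 0.511250
θ = twist·z/height = -31°·5.75/6 = -29.7083° = -0.518508 rad
cos θ = 0.868559, sin θ = -0.495585 (intermediates below are computed at full precision and shown rounded to 5 d.p.)
v1: (-3,-0.5) → rotate → (-2.85347,1.05248) → ×s → (-1.45884,0.53808) → (-1.46,0.54)
v2: (0.5,-1) → rotate → (-0.06131,-1.11635) → ×s → (-0.03134,-0.57073) → (-0.03,-0.57)
v3: (4.5,1.5) → rotate → (4.65189,-0.92729) → ×s → (2.37828,-0.47408) → (2.38,-0.47)
v4: (-0.5,4) → rotate → (1.54806,3.72203) → ×s → (0.79145,1.90289) → (0.79,1.90)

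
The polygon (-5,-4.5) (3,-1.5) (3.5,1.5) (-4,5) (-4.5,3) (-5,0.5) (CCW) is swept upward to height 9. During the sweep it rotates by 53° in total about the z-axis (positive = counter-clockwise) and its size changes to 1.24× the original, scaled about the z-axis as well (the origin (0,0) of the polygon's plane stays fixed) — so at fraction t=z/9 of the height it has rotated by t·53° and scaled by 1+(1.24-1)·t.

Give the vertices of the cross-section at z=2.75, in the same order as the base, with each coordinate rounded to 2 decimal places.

Cross-section at z=2.75: (-3.81,-6.14) (3.54,-0.65) (3.16,2.59) (-5.62,3.96) (-5.54,1.75) (-5.30,-0.98)

t = z/height = 2.75/9 = 0.305556
s = 1 + (scale-1)·z/height = 1 + (1.24-1)·2.75/9 = 1.073333
θ = twist·z/height = 53°·2.75/9 = 16.1944° = 0.282646 rad
cos θ = 0.960321, sin θ = 0.278898 (intermediates below are computed at full precision and shown rounded to 5 d.p.)
v1: (-5,-4.5) → rotate → (-3.54656,-5.71593) → ×s → (-3.80664,-6.13510) → (-3.81,-6.14)
v2: (3,-1.5) → rotate → (3.29931,-0.60379) → ×s → (3.54126,-0.64806) → (3.54,-0.65)
v3: (3.5,1.5) → rotate → (2.94278,2.41662) → ×s → (3.15858,2.59384) → (3.16,2.59)
v4: (-4,5) → rotate → (-5.23577,3.68601) → ×s → (-5.61973,3.95632) → (-5.62,3.96)
v5: (-4.5,3) → rotate → (-5.15814,1.62592) → ×s → (-5.53640,1.74516) → (-5.54,1.75)
v6: (-5,0.5) → rotate → (-4.94105,-0.91433) → ×s → (-5.30340,-0.98138) → (-5.30,-0.98)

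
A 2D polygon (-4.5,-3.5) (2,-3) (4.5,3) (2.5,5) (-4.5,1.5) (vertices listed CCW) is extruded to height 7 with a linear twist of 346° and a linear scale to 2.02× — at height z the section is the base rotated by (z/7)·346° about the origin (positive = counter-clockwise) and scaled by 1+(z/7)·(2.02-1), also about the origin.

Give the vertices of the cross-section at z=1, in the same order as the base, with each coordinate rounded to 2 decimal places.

t = z/height = 1/7 = 0.142857
s = 1 + (scale-1)·z/height = 1 + (2.02-1)·1/7 = 1.145714
θ = twist·z/height = 346°·1/7 = 49.4286° = 0.862691 rad
cos θ = 0.650396, sin θ = 0.759596 (intermediates below are computed at full precision and shown rounded to 5 d.p.)
v1: (-4.5,-3.5) → rotate → (-0.26819,-5.69457) → ×s → (-0.30727,-6.52434) → (-0.31,-6.52)
v2: (2,-3) → rotate → (3.57958,-0.43200) → ×s → (4.10117,-0.49494) → (4.10,-0.49)
v3: (4.5,3) → rotate → (0.64799,5.36937) → ×s → (0.74241,6.15176) → (0.74,6.15)
v4: (2.5,5) → rotate → (-2.17199,5.15097) → ×s → (-2.48848,5.90154) → (-2.49,5.90)
v5: (-4.5,1.5) → rotate → (-4.06617,-2.44259) → ×s → (-4.65867,-2.79851) → (-4.66,-2.80)

Cross-section at z=1: (-0.31,-6.52) (4.10,-0.49) (0.74,6.15) (-2.49,5.90) (-4.66,-2.80)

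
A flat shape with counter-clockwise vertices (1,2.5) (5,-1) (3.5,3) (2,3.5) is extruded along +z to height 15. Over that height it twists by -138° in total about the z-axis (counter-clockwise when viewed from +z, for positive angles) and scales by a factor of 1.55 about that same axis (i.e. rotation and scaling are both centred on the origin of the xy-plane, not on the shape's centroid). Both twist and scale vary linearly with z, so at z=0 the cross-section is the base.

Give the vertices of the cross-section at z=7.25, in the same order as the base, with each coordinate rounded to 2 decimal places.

t = z/height = 7.25/15 = 0.483333
s = 1 + (scale-1)·z/height = 1 + (1.55-1)·7.25/15 = 1.265833
θ = twist·z/height = -138°·7.25/15 = -66.7000° = -1.164135 rad
cos θ = 0.395546, sin θ = -0.918446 (intermediates below are computed at full precision and shown rounded to 5 d.p.)
v1: (1,2.5) → rotate → (2.69166,0.07042) → ×s → (3.40719,0.08914) → (3.41,0.09)
v2: (5,-1) → rotate → (1.05928,-4.98778) → ×s → (1.34087,-6.31369) → (1.34,-6.31)
v3: (3.5,3) → rotate → (4.13975,-2.02793) → ×s → (5.24023,-2.56702) → (5.24,-2.57)
v4: (2,3.5) → rotate → (4.00565,-0.45248) → ×s → (5.07049,-0.57277) → (5.07,-0.57)

Cross-section at z=7.25: (3.41,0.09) (1.34,-6.31) (5.24,-2.57) (5.07,-0.57)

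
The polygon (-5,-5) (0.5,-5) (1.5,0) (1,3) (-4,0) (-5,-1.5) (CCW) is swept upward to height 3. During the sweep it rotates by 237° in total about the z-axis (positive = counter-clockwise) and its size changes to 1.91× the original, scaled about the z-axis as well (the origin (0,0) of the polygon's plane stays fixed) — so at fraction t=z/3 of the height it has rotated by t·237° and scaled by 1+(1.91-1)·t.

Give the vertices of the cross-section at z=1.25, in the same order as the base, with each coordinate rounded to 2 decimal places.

t = z/height = 1.25/3 = 0.416667
s = 1 + (scale-1)·z/height = 1 + (1.91-1)·1.25/3 = 1.379167
θ = twist·z/height = 237°·1.25/3 = 98.7500° = 1.723513 rad
cos θ = -0.152123, sin θ = 0.988362 (intermediates below are computed at full precision and shown rounded to 5 d.p.)
v1: (-5,-5) → rotate → (5.70242,-4.18119) → ×s → (7.86459,-5.76656) → (7.86,-5.77)
v2: (0.5,-5) → rotate → (4.86575,1.25480) → ×s → (6.71067,1.73058) → (6.71,1.73)
v3: (1.5,0) → rotate → (-0.22819,1.48254) → ×s → (-0.31471,2.04467) → (-0.31,2.04)
v4: (1,3) → rotate → (-3.11721,0.53199) → ×s → (-4.29915,0.73370) → (-4.30,0.73)
v5: (-4,0) → rotate → (0.60849,-3.95345) → ×s → (0.83921,-5.45246) → (0.84,-5.45)
v6: (-5,-1.5) → rotate → (2.24316,-4.71362) → ×s → (3.09369,-6.50087) → (3.09,-6.50)

Cross-section at z=1.25: (7.86,-5.77) (6.71,1.73) (-0.31,2.04) (-4.30,0.73) (0.84,-5.45) (3.09,-6.50)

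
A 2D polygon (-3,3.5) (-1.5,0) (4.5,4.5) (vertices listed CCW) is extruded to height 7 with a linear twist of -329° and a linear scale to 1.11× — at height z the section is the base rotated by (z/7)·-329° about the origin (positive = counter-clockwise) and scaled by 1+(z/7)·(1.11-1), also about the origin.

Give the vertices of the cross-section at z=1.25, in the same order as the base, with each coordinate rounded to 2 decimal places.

t = z/height = 1.25/7 = 0.178571
s = 1 + (scale-1)·z/height = 1 + (1.11-1)·1.25/7 = 1.019643
θ = twist·z/height = -329°·1.25/7 = -58.7500° = -1.025381 rad
cos θ = 0.518773, sin θ = -0.854912 (intermediates below are computed at full precision and shown rounded to 5 d.p.)
v1: (-3,3.5) → rotate → (1.43587,4.38044) → ×s → (1.46408,4.46649) → (1.46,4.47)
v2: (-1.5,0) → rotate → (-0.77816,1.28237) → ×s → (-0.79345,1.30756) → (-0.79,1.31)
v3: (4.5,4.5) → rotate → (6.18158,-1.51262) → ×s → (6.30301,-1.54234) → (6.30,-1.54)

Cross-section at z=1.25: (1.46,4.47) (-0.79,1.31) (6.30,-1.54)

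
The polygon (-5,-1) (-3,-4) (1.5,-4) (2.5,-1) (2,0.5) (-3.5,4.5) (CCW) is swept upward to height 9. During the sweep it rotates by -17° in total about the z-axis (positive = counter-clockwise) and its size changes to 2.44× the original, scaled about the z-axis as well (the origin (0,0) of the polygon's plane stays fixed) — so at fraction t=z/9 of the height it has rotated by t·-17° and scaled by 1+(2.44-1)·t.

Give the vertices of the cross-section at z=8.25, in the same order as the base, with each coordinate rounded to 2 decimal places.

t = z/height = 8.25/9 = 0.916667
s = 1 + (scale-1)·z/height = 1 + (2.44-1)·8.25/9 = 2.320000
θ = twist·z/height = -17°·8.25/9 = -15.5833° = -0.271980 rad
cos θ = 0.963241, sin θ = -0.268640 (intermediates below are computed at full precision and shown rounded to 5 d.p.)
v1: (-5,-1) → rotate → (-5.08484,0.37996) → ×s → (-11.79684,0.88150) → (-11.80,0.88)
v2: (-3,-4) → rotate → (-3.96428,-3.04704) → ×s → (-9.19713,-7.06914) → (-9.20,-7.07)
v3: (1.5,-4) → rotate → (0.37030,-4.25592) → ×s → (0.85910,-9.87374) → (0.86,-9.87)
v4: (2.5,-1) → rotate → (2.13946,-1.63484) → ×s → (4.96355,-3.79283) → (4.96,-3.79)
v5: (2,0.5) → rotate → (2.06080,-0.05566) → ×s → (4.78106,-0.12913) → (4.78,-0.13)
v6: (-3.5,4.5) → rotate → (-2.16246,5.27482) → ×s → (-5.01692,12.23759) → (-5.02,12.24)

Cross-section at z=8.25: (-11.80,0.88) (-9.20,-7.07) (0.86,-9.87) (4.96,-3.79) (4.78,-0.13) (-5.02,12.24)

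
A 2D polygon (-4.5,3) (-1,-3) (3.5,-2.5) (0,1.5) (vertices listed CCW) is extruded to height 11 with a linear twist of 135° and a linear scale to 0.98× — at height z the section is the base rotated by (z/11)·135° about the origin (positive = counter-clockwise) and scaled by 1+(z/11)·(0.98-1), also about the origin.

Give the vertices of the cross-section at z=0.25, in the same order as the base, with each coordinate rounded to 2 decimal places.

Cross-section at z=0.25: (-4.65,2.75) (-0.84,-3.05) (3.63,-2.31) (-0.08,1.50)

t = z/height = 0.25/11 = 0.0227273
s = 1 + (scale-1)·z/height = 1 + (0.98-1)·0.25/11 = 0.999545
θ = twist·z/height = 135°·0.25/11 = 3.0682° = 0.053550 rad
cos θ = 0.998567, sin θ = 0.053524 (intermediates below are computed at full precision and shown rounded to 5 d.p.)
v1: (-4.5,3) → rotate → (-4.65412,2.75484) → ×s → (-4.65201,2.75359) → (-4.65,2.75)
v2: (-1,-3) → rotate → (-0.83799,-3.04922) → ×s → (-0.83761,-3.04784) → (-0.84,-3.05)
v3: (3.5,-2.5) → rotate → (3.62879,-2.30908) → ×s → (3.62714,-2.30803) → (3.63,-2.31)
v4: (0,1.5) → rotate → (-0.08029,1.49785) → ×s → (-0.08025,1.49717) → (-0.08,1.50)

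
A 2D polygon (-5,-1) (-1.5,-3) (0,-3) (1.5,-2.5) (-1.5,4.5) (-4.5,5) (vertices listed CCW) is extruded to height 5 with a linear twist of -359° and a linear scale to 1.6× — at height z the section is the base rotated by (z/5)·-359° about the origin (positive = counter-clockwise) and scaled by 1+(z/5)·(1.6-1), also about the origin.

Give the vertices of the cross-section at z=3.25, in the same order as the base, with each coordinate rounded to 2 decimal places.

t = z/height = 3.25/5 = 0.65
s = 1 + (scale-1)·z/height = 1 + (1.6-1)·3.25/5 = 1.390000
θ = twist·z/height = -359°·3.25/5 = -233.3500° = -4.072726 rad
cos θ = -0.596925, sin θ = 0.802297 (intermediates below are computed at full precision and shown rounded to 5 d.p.)
v1: (-5,-1) → rotate → (3.78692,-3.41456) → ×s → (5.26382,-4.74624) → (5.26,-4.75)
v2: (-1.5,-3) → rotate → (3.30228,0.58733) → ×s → (4.59017,0.81639) → (4.59,0.82)
v3: (0,-3) → rotate → (2.40689,1.79078) → ×s → (3.34558,2.48918) → (3.35,2.49)
v4: (1.5,-2.5) → rotate → (1.11035,2.69576) → ×s → (1.54339,3.74710) → (1.54,3.75)
v5: (-1.5,4.5) → rotate → (-2.71495,-3.88961) → ×s → (-3.77378,-5.40656) → (-3.77,-5.41)
v6: (-4.5,5) → rotate → (-1.32532,-6.59496) → ×s → (-1.84220,-9.16700) → (-1.84,-9.17)

Cross-section at z=3.25: (5.26,-4.75) (4.59,0.82) (3.35,2.49) (1.54,3.75) (-3.77,-5.41) (-1.84,-9.17)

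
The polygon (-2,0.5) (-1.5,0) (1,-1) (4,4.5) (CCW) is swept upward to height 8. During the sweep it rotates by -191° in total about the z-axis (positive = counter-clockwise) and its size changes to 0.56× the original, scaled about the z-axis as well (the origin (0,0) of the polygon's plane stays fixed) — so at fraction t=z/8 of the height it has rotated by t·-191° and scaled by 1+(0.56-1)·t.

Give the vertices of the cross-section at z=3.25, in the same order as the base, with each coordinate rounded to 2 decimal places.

t = z/height = 3.25/8 = 0.40625
s = 1 + (scale-1)·z/height = 1 + (0.56-1)·3.25/8 = 0.821250
θ = twist·z/height = -191°·3.25/8 = -77.5938° = -1.354266 rad
cos θ = 0.214842, sin θ = -0.976649 (intermediates below are computed at full precision and shown rounded to 5 d.p.)
v1: (-2,0.5) → rotate → (0.05864,2.06072) → ×s → (0.04816,1.69237) → (0.05,1.69)
v2: (-1.5,0) → rotate → (-0.32226,1.46497) → ×s → (-0.26466,1.20311) → (-0.26,1.20)
v3: (1,-1) → rotate → (-0.76181,-1.19149) → ×s → (-0.62563,-0.97851) → (-0.63,-0.98)
v4: (4,4.5) → rotate → (5.25429,-2.93981) → ×s → (4.31508,-2.41432) → (4.32,-2.41)

Cross-section at z=3.25: (0.05,1.69) (-0.26,1.20) (-0.63,-0.98) (4.32,-2.41)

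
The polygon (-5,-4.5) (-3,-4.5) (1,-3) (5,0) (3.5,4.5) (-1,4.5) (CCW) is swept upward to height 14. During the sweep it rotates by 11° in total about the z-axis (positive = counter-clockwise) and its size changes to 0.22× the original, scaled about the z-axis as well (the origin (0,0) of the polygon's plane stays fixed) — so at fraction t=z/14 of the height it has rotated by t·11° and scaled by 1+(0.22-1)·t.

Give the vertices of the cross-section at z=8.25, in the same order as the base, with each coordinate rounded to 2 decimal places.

t = z/height = 8.25/14 = 0.589286
s = 1 + (scale-1)·z/height = 1 + (0.22-1)·8.25/14 = 0.540357
θ = twist·z/height = 11°·8.25/14 = 6.4821° = 0.113135 rad
cos θ = 0.993607, sin θ = 0.112894 (intermediates below are computed at full precision and shown rounded to 5 d.p.)
v1: (-5,-4.5) → rotate → (-4.46001,-5.03570) → ×s → (-2.41000,-2.72108) → (-2.41,-2.72)
v2: (-3,-4.5) → rotate → (-2.47280,-4.80991) → ×s → (-1.33620,-2.59907) → (-1.34,-2.60)
v3: (1,-3) → rotate → (1.33229,-2.86793) → ×s → (0.71991,-1.54971) → (0.72,-1.55)
v4: (5,0) → rotate → (4.96804,0.56447) → ×s → (2.68451,0.30501) → (2.68,0.31)
v5: (3.5,4.5) → rotate → (2.96960,4.86636) → ×s → (1.60465,2.62957) → (1.60,2.63)
v6: (-1,4.5) → rotate → (-1.50163,4.35834) → ×s → (-0.81142,2.35506) → (-0.81,2.36)

Cross-section at z=8.25: (-2.41,-2.72) (-1.34,-2.60) (0.72,-1.55) (2.68,0.31) (1.60,2.63) (-0.81,2.36)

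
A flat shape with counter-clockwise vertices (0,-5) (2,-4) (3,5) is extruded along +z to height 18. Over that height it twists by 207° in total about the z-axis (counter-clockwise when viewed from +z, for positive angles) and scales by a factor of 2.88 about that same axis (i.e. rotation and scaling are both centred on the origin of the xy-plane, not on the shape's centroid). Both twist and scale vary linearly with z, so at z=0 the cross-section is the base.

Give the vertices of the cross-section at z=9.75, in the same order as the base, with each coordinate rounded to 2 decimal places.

Cross-section at z=9.75: (9.35,3.80) (5.96,6.78) (-11.63,1.81)

t = z/height = 9.75/18 = 0.541667
s = 1 + (scale-1)·z/height = 1 + (2.88-1)·9.75/18 = 2.018333
θ = twist·z/height = 207°·9.75/18 = 112.1250° = 1.956950 rad
cos θ = -0.376629, sin θ = 0.926364 (intermediates below are computed at full precision and shown rounded to 5 d.p.)
v1: (0,-5) → rotate → (4.63182,1.88314) → ×s → (9.34856,3.80081) → (9.35,3.80)
v2: (2,-4) → rotate → (2.95220,3.35924) → ×s → (5.95852,6.78007) → (5.96,6.78)
v3: (3,5) → rotate → (-5.76171,0.89595) → ×s → (-11.62905,1.80833) → (-11.63,1.81)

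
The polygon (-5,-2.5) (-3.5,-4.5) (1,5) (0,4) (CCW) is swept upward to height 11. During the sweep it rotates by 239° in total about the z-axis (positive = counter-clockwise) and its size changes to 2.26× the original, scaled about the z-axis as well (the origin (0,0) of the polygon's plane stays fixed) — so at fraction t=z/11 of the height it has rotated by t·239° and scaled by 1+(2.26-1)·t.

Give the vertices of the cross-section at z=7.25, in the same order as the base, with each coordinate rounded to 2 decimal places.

t = z/height = 7.25/11 = 0.659091
s = 1 + (scale-1)·z/height = 1 + (2.26-1)·7.25/11 = 1.830455
θ = twist·z/height = 239°·7.25/11 = 157.5227° = 2.749290 rad
cos θ = -0.924031, sin θ = 0.382317 (intermediates below are computed at full precision and shown rounded to 5 d.p.)
v1: (-5,-2.5) → rotate → (5.57595,0.39849) → ×s → (10.20652,0.72942) → (10.21,0.73)
v2: (-3.5,-4.5) → rotate → (4.95454,2.82003) → ×s → (9.06905,5.16194) → (9.07,5.16)
v3: (1,5) → rotate → (-2.83562,-4.23784) → ×s → (-5.19047,-7.75717) → (-5.19,-7.76)
v4: (0,4) → rotate → (-1.52927,-3.69613) → ×s → (-2.79926,-6.76559) → (-2.80,-6.77)

Cross-section at z=7.25: (10.21,0.73) (9.07,5.16) (-5.19,-7.76) (-2.80,-6.77)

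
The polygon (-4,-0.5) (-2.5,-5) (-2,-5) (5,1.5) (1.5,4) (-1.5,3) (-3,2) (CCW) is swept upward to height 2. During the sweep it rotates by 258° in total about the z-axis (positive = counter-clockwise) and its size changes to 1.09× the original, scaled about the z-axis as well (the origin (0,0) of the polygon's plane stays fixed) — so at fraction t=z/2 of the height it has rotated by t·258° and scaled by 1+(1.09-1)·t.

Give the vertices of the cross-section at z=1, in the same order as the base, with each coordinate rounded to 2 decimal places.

Cross-section at z=1: (3.04,-2.92) (5.70,1.26) (5.38,1.66) (-4.51,3.07) (-4.23,-1.41) (-1.45,-3.19) (0.35,-3.75)

t = z/height = 1/2 = 0.5
s = 1 + (scale-1)·z/height = 1 + (1.09-1)·1/2 = 1.045000
θ = twist·z/height = 258°·1/2 = 129.0000° = 2.251475 rad
cos θ = -0.629320, sin θ = 0.777146 (intermediates below are computed at full precision and shown rounded to 5 d.p.)
v1: (-4,-0.5) → rotate → (2.90585,-2.79392) → ×s → (3.03662,-2.91965) → (3.04,-2.92)
v2: (-2.5,-5) → rotate → (5.45903,1.20374) → ×s → (5.70469,1.25791) → (5.70,1.26)
v3: (-2,-5) → rotate → (5.14437,1.59231) → ×s → (5.37587,1.66396) → (5.38,1.66)
v4: (5,1.5) → rotate → (-4.31232,2.94175) → ×s → (-4.50638,3.07413) → (-4.51,3.07)
v5: (1.5,4) → rotate → (-4.05256,-1.35156) → ×s → (-4.23493,-1.41238) → (-4.23,-1.41)
v6: (-1.5,3) → rotate → (-1.38746,-3.05368) → ×s → (-1.44989,-3.19110) → (-1.45,-3.19)
v7: (-3,2) → rotate → (0.33367,-3.59008) → ×s → (0.34868,-3.75163) → (0.35,-3.75)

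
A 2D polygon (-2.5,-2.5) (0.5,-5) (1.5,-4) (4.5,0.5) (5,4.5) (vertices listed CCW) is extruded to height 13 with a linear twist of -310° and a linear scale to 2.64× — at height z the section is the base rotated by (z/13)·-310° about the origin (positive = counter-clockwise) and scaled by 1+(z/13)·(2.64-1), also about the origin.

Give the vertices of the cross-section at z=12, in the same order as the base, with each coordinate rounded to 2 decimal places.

t = z/height = 12/13 = 0.923077
s = 1 + (scale-1)·z/height = 1 + (2.64-1)·12/13 = 2.513846
θ = twist·z/height = -310°·12/13 = -286.1538° = -4.994327 rad
cos θ = 0.278217, sin θ = 0.960518 (intermediates below are computed at full precision and shown rounded to 5 d.p.)
v1: (-2.5,-2.5) → rotate → (1.70575,-3.09684) → ×s → (4.28800,-7.78498) → (4.29,-7.78)
v2: (0.5,-5) → rotate → (4.94170,-0.91083) → ×s → (12.42267,-2.28968) → (12.42,-2.29)
v3: (1.5,-4) → rotate → (4.25940,0.32791) → ×s → (10.70747,0.82431) → (10.71,0.82)
v4: (4.5,0.5) → rotate → (0.77172,4.46144) → ×s → (1.93998,11.21537) → (1.94,11.22)
v5: (5,4.5) → rotate → (-2.93124,6.05457) → ×s → (-7.36870,15.22026) → (-7.37,15.22)

Cross-section at z=12: (4.29,-7.78) (12.42,-2.29) (10.71,0.82) (1.94,11.22) (-7.37,15.22)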